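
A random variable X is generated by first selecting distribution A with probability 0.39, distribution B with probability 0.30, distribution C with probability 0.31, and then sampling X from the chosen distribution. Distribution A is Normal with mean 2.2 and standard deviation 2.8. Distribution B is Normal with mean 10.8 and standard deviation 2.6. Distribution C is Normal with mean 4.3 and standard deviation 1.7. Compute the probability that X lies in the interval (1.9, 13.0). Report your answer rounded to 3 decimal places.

0.737

Conditional on each component, P(1.9 < X < 13.0): A: 0.542605; B: 0.800957; C: 0.92099.
By total probability, P(1.9 < X < 13.0) = 0.39·0.542605 + 0.3·0.800957 + 0.31·0.92099 = 0.73741.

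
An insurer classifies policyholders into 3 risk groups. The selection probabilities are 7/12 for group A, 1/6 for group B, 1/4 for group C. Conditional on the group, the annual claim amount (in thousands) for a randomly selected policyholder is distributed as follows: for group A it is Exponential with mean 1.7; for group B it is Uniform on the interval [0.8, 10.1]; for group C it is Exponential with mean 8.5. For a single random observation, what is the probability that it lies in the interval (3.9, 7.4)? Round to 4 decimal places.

0.1674

Conditional on each group, P(3.9 < X < 7.4): A: 0.0879814; B: 0.376344; C: 0.213322.
By total probability, P(3.9 < X < 7.4) = 0.583333·0.0879814 + 0.166667·0.376344 + 0.25·0.213322 = 0.167377.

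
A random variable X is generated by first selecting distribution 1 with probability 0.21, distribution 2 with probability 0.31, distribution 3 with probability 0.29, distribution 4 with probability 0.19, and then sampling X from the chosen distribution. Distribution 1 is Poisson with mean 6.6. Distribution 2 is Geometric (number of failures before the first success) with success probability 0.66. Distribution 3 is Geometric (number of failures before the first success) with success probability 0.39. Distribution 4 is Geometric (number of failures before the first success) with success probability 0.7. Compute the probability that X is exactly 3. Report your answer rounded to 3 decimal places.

0.051

Conditional on each component, P(X = 3): 1: 0.0651834; 2: 0.0259406; 3: 0.0885226; 4: 0.0189.
By total probability, P(X = 3) = 0.21·0.0651834 + 0.31·0.0259406 + 0.29·0.0885226 + 0.19·0.0189 = 0.0509927.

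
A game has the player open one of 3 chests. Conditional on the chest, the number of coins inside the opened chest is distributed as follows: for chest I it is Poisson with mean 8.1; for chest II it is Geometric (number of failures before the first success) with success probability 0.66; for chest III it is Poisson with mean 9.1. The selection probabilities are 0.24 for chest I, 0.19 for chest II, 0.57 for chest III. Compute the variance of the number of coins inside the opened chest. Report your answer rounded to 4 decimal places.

18.0211

Per component, I: μ=8.1, E[X²]=73.71; II: μ=0.515152, E[X²]=1.04591; III: μ=9.1, E[X²]=91.91.
E[X] = 0.24·8.1 + 0.19·0.515152 + 0.57·9.1 = 7.22888.
E[X²] = 0.24·73.71 + 0.19·1.04591 + 0.57·91.91 = 70.2778.
Var(X) = E[X²] − (E[X])² = 70.2778 − 52.2567 = 18.0211.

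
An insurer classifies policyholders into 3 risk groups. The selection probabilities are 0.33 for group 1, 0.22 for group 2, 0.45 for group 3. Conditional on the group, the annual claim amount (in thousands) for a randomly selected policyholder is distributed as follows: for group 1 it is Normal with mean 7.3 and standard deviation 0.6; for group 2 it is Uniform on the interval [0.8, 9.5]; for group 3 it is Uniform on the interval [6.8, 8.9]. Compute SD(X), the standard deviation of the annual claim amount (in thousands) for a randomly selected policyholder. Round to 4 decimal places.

1.6655

Per component, 1: μ=7.3, E[X²]=53.65; 2: μ=5.15, E[X²]=32.83; 3: μ=7.85, E[X²]=61.99.
E[X] = 0.33·7.3 + 0.22·5.15 + 0.45·7.85 = 7.0745.
E[X²] = 0.33·53.65 + 0.22·32.83 + 0.45·61.99 = 52.8226.
Var(X) = E[X²] − (E[X])² = 52.8226 − 50.0486 = 2.77405.
SD(X) = √2.77405 = 1.66555.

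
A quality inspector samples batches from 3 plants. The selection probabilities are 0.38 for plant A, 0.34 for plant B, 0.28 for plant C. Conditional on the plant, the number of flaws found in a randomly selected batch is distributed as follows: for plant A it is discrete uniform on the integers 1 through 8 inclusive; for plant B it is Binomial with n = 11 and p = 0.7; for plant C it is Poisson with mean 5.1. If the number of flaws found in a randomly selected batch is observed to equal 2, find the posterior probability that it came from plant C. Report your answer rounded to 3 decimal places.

Likelihoods P(X=2 | ·): A: 0.125; B: 0.000530457; C: 0.0792882.
Posterior ∝ prior × likelihood. Numerator for C: 0.28·0.0792882 = 0.0222007.
Normalizing constant: 0.38·0.125 + 0.34·0.000530457 + 0.28·0.0792882 = 0.069881.
P(C | observation) = 0.0222007 / 0.069881 = 0.317693.

0.318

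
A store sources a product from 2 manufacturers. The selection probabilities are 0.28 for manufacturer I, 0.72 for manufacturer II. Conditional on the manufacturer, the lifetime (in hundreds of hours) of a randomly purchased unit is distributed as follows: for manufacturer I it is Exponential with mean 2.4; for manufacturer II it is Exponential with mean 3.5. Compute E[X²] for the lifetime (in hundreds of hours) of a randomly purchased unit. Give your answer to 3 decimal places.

For each component E[X²] = Var + (mean)², giving I: 11.52; II: 24.5.
Overall E[X²] = 0.28·11.52 + 0.72·24.5 = 20.8656.

20.866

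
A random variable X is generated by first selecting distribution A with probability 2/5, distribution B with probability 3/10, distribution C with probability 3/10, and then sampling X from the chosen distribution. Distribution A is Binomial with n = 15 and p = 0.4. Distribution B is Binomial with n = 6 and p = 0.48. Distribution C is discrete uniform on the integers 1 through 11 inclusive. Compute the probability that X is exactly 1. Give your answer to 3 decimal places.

Conditional on each component, P(X = 1): A: 0.00470185; B: 0.109499; C: 0.0909091.
By total probability, P(X = 1) = 0.4·0.00470185 + 0.3·0.109499 + 0.3·0.0909091 = 0.0620031.

0.062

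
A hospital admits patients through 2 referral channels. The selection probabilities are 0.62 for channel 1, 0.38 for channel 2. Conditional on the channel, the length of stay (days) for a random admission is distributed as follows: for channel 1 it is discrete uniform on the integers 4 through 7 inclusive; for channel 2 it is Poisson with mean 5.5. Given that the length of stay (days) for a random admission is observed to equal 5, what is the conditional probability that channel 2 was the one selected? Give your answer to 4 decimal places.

Likelihoods P(X=5 | ·): 1: 0.25; 2: 0.171401.
Posterior ∝ prior × likelihood. Numerator for 2: 0.38·0.171401 = 0.0651323.
Normalizing constant: 0.62·0.25 + 0.38·0.171401 = 0.220132.
P(2 | observation) = 0.0651323 / 0.220132 = 0.295878.

0.2959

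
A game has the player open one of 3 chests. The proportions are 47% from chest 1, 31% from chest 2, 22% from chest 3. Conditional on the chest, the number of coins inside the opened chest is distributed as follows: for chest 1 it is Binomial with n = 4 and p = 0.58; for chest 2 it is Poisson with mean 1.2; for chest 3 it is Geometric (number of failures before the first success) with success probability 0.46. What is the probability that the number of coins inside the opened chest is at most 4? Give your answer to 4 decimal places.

Conditional on each chest, P(X ≤ 4): 1: 1; 2: 0.992254; 3: 0.954083.
By total probability, P(X ≤ 4) = 0.47·1 + 0.31·0.992254 + 0.22·0.954083 = 0.987497.

0.9875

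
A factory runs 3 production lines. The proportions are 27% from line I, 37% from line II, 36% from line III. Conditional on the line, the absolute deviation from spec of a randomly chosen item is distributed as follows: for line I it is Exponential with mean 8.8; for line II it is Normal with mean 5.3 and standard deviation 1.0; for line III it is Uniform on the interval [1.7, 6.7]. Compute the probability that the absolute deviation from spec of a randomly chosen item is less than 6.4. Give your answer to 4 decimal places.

0.7977

Conditional on each line, P(X < 6.4): I: 0.516775; II: 0.864334; III: 0.94.
By total probability, P(X < 6.4) = 0.27·0.516775 + 0.37·0.864334 + 0.36·0.94 = 0.797733.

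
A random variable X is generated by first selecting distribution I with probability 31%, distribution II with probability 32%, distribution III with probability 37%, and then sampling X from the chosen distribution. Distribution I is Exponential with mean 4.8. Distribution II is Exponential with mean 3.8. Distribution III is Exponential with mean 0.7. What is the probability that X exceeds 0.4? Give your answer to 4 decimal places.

Conditional on each component, P(X > 0.4): I: 0.920044; II: 0.900088; III: 0.564718.
By total probability, P(X > 0.4) = 0.31·0.920044 + 0.32·0.900088 + 0.37·0.564718 = 0.782188.

0.7822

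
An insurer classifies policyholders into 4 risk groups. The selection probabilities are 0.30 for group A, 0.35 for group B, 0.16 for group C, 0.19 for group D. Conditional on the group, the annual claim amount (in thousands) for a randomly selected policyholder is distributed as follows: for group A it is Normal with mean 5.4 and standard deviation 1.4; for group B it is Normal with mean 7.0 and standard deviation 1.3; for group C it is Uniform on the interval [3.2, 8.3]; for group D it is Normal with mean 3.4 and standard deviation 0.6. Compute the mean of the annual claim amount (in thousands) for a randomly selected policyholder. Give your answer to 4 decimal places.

Component means — A: 5.4; B: 7; C: 5.75; D: 3.4.
E[X] = 0.3·5.4 + 0.35·7 + 0.16·5.75 + 0.19·3.4 = 5.636.

5.6360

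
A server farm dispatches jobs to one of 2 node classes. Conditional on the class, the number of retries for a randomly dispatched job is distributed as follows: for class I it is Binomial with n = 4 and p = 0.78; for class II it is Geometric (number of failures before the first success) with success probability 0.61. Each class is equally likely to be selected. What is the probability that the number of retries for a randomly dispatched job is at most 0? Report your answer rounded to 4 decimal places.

Conditional on each class, P(X ≤ 0): I: 0.00234256; II: 0.61.
By total probability, P(X ≤ 0) = 0.5·0.00234256 + 0.5·0.61 = 0.306171.

0.3062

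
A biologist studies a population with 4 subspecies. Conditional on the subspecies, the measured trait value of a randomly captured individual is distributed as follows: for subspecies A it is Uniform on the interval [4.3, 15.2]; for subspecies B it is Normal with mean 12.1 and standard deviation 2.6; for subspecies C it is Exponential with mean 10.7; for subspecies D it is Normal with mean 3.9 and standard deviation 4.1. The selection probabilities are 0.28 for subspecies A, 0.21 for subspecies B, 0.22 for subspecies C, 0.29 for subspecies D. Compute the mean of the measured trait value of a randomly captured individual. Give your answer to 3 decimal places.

8.756

Component means — A: 9.75; B: 12.1; C: 10.7; D: 3.9.
E[X] = 0.28·9.75 + 0.21·12.1 + 0.22·10.7 + 0.29·3.9 = 8.756.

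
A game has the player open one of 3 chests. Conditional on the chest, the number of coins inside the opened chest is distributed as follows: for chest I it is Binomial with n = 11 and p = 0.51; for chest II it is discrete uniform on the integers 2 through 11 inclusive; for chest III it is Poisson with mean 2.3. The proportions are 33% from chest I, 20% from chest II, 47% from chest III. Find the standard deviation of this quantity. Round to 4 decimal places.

Per component, I: μ=5.61, E[X²]=34.221; II: μ=6.5, E[X²]=50.5; III: μ=2.3, E[X²]=7.59.
E[X] = 0.33·5.61 + 0.2·6.5 + 0.47·2.3 = 4.2323.
E[X²] = 0.33·34.221 + 0.2·50.5 + 0.47·7.59 = 24.9602.
Var(X) = E[X²] − (E[X])² = 24.9602 − 17.9124 = 7.04787.
SD(X) = √7.04787 = 2.65478.

2.6548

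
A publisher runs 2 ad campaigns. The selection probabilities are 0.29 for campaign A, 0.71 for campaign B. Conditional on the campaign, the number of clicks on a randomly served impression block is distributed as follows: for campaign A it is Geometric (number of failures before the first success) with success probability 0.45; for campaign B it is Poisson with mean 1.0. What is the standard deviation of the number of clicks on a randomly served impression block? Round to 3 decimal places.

1.228

Per component, A: μ=1.22222, E[X²]=4.20988; B: μ=1, E[X²]=2.
E[X] = 0.29·1.22222 + 0.71·1 = 1.06444.
E[X²] = 0.29·4.20988 + 0.71·2 = 2.64086.
Var(X) = E[X²] − (E[X])² = 2.64086 − 1.13304 = 1.50782.
SD(X) = √1.50782 = 1.22793.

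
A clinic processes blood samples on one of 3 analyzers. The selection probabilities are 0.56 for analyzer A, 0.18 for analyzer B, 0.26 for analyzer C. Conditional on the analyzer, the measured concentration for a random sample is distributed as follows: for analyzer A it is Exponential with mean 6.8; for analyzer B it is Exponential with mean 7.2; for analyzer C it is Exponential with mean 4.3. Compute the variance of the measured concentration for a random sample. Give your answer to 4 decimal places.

41.3527

Per component, A: μ=6.8, E[X²]=92.48; B: μ=7.2, E[X²]=103.68; C: μ=4.3, E[X²]=36.98.
E[X] = 0.56·6.8 + 0.18·7.2 + 0.26·4.3 = 6.222.
E[X²] = 0.56·92.48 + 0.18·103.68 + 0.26·36.98 = 80.066.
Var(X) = E[X²] − (E[X])² = 80.066 − 38.7133 = 41.3527.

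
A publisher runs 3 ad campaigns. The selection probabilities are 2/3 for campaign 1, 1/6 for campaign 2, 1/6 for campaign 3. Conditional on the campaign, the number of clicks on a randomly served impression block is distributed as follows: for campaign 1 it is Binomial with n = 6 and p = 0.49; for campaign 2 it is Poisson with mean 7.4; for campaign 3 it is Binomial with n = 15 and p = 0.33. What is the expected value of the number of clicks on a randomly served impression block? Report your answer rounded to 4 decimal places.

Component means — 1: 2.94; 2: 7.4; 3: 4.95.
E[X] = 0.666667·2.94 + 0.166667·7.4 + 0.166667·4.95 = 4.01833.

4.0183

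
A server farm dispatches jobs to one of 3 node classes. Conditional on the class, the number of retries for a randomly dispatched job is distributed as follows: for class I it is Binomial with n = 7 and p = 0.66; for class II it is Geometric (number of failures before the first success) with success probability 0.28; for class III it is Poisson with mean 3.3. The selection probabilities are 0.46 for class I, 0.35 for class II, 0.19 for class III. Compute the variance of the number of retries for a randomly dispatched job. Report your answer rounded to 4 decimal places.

Per component, I: μ=4.62, E[X²]=22.9152; II: μ=2.57143, E[X²]=15.7959; III: μ=3.3, E[X²]=14.19.
E[X] = 0.46·4.62 + 0.35·2.57143 + 0.19·3.3 = 3.6522.
E[X²] = 0.46·22.9152 + 0.35·15.7959 + 0.19·14.19 = 18.7657.
Var(X) = E[X²] − (E[X])² = 18.7657 − 13.3386 = 5.4271.

5.4271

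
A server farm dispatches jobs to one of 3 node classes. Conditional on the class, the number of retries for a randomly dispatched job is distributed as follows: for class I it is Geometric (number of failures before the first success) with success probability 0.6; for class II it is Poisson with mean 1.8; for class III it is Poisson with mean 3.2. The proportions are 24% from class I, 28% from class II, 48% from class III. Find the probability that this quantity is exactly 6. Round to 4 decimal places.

Conditional on each class, P(X = 6): I: 0.0024576; II: 0.00780859; III: 0.060789.
By total probability, P(X = 6) = 0.24·0.0024576 + 0.28·0.00780859 + 0.48·0.060789 = 0.031955.

0.0320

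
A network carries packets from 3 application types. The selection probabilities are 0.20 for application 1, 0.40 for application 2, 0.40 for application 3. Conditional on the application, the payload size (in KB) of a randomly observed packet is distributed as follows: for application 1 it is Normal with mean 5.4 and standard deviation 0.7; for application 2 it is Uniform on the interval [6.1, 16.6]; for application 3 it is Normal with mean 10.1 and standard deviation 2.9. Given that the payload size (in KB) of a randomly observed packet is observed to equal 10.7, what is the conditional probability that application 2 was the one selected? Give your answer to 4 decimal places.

0.4143

Likelihoods f(10.7 | ·): 1: 2.03008e-13; 2: 0.0952381; 3: 0.134653.
Posterior ∝ prior × likelihood. Numerator for 2: 0.4·0.0952381 = 0.0380952.
Normalizing constant: 0.2·2.03008e-13 + 0.4·0.0952381 + 0.4·0.134653 = 0.0919565.
P(2 | observation) = 0.0380952 / 0.0919565 = 0.414274.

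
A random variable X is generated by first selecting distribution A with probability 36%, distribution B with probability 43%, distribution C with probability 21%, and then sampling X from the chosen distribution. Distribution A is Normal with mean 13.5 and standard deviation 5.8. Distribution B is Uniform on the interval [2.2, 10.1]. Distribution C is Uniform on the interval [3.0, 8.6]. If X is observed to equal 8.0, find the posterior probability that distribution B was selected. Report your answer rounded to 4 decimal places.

Likelihoods f(8.0 | ·): A: 0.043875; B: 0.126582; C: 0.178571.
Posterior ∝ prior × likelihood. Numerator for B: 0.43·0.126582 = 0.0544304.
Normalizing constant: 0.36·0.043875 + 0.43·0.126582 + 0.21·0.178571 = 0.107725.
P(B | observation) = 0.0544304 / 0.107725 = 0.50527.

0.5053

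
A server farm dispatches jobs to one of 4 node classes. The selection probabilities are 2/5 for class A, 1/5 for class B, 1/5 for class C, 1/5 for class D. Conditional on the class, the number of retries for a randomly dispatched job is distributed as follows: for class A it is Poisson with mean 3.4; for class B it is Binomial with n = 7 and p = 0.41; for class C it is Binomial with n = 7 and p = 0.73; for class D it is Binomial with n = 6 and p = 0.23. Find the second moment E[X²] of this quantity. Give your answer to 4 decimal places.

For each component E[X²] = Var + (mean)², giving A: 14.96; B: 9.9302; C: 27.4918; D: 2.967.
Overall E[X²] = 0.4·14.96 + 0.2·9.9302 + 0.2·27.4918 + 0.2·2.967 = 14.0618.

14.0618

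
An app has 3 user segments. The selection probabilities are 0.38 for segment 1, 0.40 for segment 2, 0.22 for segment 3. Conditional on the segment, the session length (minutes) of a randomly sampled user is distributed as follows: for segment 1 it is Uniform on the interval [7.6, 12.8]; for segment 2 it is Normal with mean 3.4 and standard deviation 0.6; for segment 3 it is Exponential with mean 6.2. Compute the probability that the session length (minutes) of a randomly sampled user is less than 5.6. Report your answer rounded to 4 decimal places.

Conditional on each segment, P(X < 5.6): 1: 0; 2: 0.999877; 3: 0.59474.
By total probability, P(X < 5.6) = 0.38·0 + 0.4·0.999877 + 0.22·0.59474 = 0.530794.

0.5308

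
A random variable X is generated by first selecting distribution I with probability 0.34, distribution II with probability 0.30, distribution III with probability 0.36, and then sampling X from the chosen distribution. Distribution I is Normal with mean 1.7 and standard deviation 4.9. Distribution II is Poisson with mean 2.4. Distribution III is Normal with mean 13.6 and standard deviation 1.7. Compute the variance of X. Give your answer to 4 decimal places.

40.8544

Per component, I: μ=1.7, E[X²]=26.9; II: μ=2.4, E[X²]=8.16; III: μ=13.6, E[X²]=187.85.
E[X] = 0.34·1.7 + 0.3·2.4 + 0.36·13.6 = 6.194.
E[X²] = 0.34·26.9 + 0.3·8.16 + 0.36·187.85 = 79.22.
Var(X) = E[X²] − (E[X])² = 79.22 − 38.3656 = 40.8544.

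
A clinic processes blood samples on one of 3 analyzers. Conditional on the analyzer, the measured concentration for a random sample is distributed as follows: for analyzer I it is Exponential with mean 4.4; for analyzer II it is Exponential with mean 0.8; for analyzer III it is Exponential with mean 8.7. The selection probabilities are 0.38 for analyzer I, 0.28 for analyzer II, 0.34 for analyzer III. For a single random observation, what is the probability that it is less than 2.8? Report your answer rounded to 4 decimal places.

Conditional on each analyzer, P(X < 2.8): I: 0.470787; II: 0.969803; III: 0.275185.
By total probability, P(X < 2.8) = 0.38·0.470787 + 0.28·0.969803 + 0.34·0.275185 = 0.544007.

0.5440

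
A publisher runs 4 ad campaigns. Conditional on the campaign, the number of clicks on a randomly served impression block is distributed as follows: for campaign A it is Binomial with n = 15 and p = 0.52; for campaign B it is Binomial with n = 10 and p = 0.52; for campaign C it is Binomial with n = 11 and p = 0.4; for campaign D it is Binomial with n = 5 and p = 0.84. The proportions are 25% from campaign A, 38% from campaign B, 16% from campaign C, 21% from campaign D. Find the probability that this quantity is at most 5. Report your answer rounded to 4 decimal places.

0.5776

Conditional on each campaign, P(X ≤ 5): A: 0.117125; B: 0.572952; C: 0.753498; D: 1.
By total probability, P(X ≤ 5) = 0.25·0.117125 + 0.38·0.572952 + 0.16·0.753498 + 0.21·1 = 0.577563.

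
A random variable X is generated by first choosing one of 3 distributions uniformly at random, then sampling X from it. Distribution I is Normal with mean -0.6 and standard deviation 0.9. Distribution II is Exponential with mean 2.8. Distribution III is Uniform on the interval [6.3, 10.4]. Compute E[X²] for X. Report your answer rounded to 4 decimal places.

For each component E[X²] = Var + (mean)², giving I: 1.17; II: 15.68; III: 71.1233.
Overall E[X²] = 0.333333·1.17 + 0.333333·15.68 + 0.333333·71.1233 = 29.3244.

29.3244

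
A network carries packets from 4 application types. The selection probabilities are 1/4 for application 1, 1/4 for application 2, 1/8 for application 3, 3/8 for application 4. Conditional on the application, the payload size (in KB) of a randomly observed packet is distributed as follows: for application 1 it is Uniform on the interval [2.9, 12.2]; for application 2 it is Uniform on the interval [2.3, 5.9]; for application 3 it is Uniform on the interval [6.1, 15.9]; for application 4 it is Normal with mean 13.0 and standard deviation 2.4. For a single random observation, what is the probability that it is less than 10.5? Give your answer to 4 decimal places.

Conditional on each application, P(X < 10.5): 1: 0.817204; 2: 1; 3: 0.44898; 4: 0.148783.
By total probability, P(X < 10.5) = 0.25·0.817204 + 0.25·1 + 0.125·0.44898 + 0.375·0.148783 = 0.566217.

0.5662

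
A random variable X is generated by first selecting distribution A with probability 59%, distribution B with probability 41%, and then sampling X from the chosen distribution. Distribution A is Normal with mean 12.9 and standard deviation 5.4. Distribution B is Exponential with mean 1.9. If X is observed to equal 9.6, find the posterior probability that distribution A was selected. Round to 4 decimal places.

Likelihoods f(9.6 | ·): A: 0.0612945; B: 0.00336447.
Posterior ∝ prior × likelihood. Numerator for A: 0.59·0.0612945 = 0.0361637.
Normalizing constant: 0.59·0.0612945 + 0.41·0.00336447 = 0.0375432.
P(A | observation) = 0.0361637 / 0.0375432 = 0.963257.

0.9633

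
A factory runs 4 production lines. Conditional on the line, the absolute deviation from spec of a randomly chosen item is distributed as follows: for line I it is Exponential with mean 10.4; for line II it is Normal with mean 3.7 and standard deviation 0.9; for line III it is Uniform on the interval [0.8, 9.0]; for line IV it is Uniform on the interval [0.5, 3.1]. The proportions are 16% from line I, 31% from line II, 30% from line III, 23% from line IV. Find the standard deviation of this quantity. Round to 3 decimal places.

Per component, I: μ=10.4, E[X²]=216.32; II: μ=3.7, E[X²]=14.5; III: μ=4.9, E[X²]=29.6133; IV: μ=1.8, E[X²]=3.80333.
E[X] = 0.16·10.4 + 0.31·3.7 + 0.3·4.9 + 0.23·1.8 = 4.695.
E[X²] = 0.16·216.32 + 0.31·14.5 + 0.3·29.6133 + 0.23·3.80333 = 48.865.
Var(X) = E[X²] − (E[X])² = 48.865 − 22.043 = 26.8219.
SD(X) = √26.8219 = 5.17899.

5.179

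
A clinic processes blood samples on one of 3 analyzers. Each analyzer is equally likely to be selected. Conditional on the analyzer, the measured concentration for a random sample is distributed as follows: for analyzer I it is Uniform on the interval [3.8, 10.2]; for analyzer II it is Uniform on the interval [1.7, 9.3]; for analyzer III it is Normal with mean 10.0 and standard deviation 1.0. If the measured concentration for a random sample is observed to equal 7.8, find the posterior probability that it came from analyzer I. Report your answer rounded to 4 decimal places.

Likelihoods f(7.8 | ·): I: 0.15625; II: 0.131579; III: 0.0354746.
Posterior ∝ prior × likelihood. Numerator for I: 0.333333·0.15625 = 0.0520833.
Normalizing constant: 0.333333·0.15625 + 0.333333·0.131579 + 0.333333·0.0354746 = 0.107768.
P(I | observation) = 0.0520833 / 0.107768 = 0.483292.

0.4833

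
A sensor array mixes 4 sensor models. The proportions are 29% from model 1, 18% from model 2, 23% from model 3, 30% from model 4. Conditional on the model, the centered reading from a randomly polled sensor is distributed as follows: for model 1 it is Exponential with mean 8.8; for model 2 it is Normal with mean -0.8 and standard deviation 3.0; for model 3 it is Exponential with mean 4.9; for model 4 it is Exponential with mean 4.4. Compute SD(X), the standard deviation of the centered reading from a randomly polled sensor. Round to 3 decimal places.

6.763

Per component, 1: μ=8.8, E[X²]=154.88; 2: μ=-0.8, E[X²]=9.64; 3: μ=4.9, E[X²]=48.02; 4: μ=4.4, E[X²]=38.72.
E[X] = 0.29·8.8 + 0.18·-0.8 + 0.23·4.9 + 0.3·4.4 = 4.855.
E[X²] = 0.29·154.88 + 0.18·9.64 + 0.23·48.02 + 0.3·38.72 = 69.311.
Var(X) = E[X²] − (E[X])² = 69.311 − 23.571 = 45.74.
SD(X) = √45.74 = 6.76313.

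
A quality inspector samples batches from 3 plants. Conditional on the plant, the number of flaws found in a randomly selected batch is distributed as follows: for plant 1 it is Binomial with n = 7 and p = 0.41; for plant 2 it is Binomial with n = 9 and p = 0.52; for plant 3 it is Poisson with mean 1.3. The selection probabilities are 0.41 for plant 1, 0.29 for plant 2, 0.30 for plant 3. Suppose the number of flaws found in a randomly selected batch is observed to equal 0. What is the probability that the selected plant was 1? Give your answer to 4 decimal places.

Likelihoods P(X=0 | ·): 1: 0.0248865; 2: 0.00135261; 3: 0.272532.
Posterior ∝ prior × likelihood. Numerator for 1: 0.41·0.0248865 = 0.0102035.
Normalizing constant: 0.41·0.0248865 + 0.29·0.00135261 + 0.3·0.272532 = 0.0923553.
P(1 | observation) = 0.0102035 / 0.0923553 = 0.110481.

0.1105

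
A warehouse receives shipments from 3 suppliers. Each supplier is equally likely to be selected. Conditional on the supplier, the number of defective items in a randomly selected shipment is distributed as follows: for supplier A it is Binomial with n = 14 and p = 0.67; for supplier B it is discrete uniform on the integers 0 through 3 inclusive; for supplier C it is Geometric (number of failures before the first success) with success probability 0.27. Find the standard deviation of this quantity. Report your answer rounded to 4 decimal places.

4.0987

Per component, A: μ=9.38, E[X²]=91.0798; B: μ=1.5, E[X²]=3.5; C: μ=2.7037, E[X²]=17.3237.
E[X] = 0.333333·9.38 + 0.333333·1.5 + 0.333333·2.7037 = 4.5279.
E[X²] = 0.333333·91.0798 + 0.333333·3.5 + 0.333333·17.3237 = 37.3012.
Var(X) = E[X²] − (E[X])² = 37.3012 − 20.5019 = 16.7993.
SD(X) = √16.7993 = 4.09869.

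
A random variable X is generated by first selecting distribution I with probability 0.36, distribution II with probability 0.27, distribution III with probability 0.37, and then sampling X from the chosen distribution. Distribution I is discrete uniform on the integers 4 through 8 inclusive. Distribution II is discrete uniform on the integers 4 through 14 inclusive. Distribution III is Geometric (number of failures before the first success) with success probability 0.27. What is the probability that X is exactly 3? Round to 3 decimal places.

Conditional on each component, P(X = 3): I: 0; II: 0; III: 0.105035.
By total probability, P(X = 3) = 0.36·0 + 0.27·0 + 0.37·0.105035 = 0.0388628.

0.039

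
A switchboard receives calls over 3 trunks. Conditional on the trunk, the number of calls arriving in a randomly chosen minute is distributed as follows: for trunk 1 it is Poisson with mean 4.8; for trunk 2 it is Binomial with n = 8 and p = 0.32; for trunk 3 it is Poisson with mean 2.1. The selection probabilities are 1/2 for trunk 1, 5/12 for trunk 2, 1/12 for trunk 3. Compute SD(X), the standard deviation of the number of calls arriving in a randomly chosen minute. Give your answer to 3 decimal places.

2.158

Per component, 1: μ=4.8, E[X²]=27.84; 2: μ=2.56, E[X²]=8.2944; 3: μ=2.1, E[X²]=6.51.
E[X] = 0.5·4.8 + 0.416667·2.56 + 0.0833333·2.1 = 3.64167.
E[X²] = 0.5·27.84 + 0.416667·8.2944 + 0.0833333·6.51 = 17.9185.
Var(X) = E[X²] − (E[X])² = 17.9185 − 13.2617 = 4.65676.
SD(X) = √4.65676 = 2.15795.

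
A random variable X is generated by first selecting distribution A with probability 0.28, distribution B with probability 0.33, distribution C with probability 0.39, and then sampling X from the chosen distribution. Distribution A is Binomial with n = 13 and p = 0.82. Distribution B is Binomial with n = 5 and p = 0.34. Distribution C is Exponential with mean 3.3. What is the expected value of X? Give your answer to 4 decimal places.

4.8328

Component means — A: 10.66; B: 1.7; C: 3.3.
E[X] = 0.28·10.66 + 0.33·1.7 + 0.39·3.3 = 4.8328.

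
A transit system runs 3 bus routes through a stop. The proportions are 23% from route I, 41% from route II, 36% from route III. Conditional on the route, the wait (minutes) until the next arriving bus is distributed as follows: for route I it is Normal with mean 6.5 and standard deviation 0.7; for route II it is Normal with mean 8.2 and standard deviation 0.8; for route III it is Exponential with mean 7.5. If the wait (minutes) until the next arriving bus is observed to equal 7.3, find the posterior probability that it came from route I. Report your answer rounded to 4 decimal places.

0.3500

Likelihoods f(7.3 | ·): I: 0.296614; II: 0.264846; III: 0.0503762.
Posterior ∝ prior × likelihood. Numerator for I: 0.23·0.296614 = 0.0682211.
Normalizing constant: 0.23·0.296614 + 0.41·0.264846 + 0.36·0.0503762 = 0.194943.
P(I | observation) = 0.0682211 / 0.194943 = 0.349954.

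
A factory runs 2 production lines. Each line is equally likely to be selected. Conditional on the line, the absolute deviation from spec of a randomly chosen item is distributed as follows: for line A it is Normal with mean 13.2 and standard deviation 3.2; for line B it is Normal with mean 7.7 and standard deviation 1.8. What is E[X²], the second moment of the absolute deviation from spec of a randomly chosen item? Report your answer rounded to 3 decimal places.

For each component E[X²] = Var + (mean)², giving A: 184.48; B: 62.53.
Overall E[X²] = 0.5·184.48 + 0.5·62.53 = 123.505.

123.505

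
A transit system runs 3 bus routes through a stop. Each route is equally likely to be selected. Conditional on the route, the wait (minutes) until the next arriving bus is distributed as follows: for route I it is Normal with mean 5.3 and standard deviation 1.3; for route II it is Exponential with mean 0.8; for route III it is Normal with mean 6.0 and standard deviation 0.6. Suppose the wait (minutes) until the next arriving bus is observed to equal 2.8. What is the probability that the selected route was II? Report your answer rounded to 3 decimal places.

0.439

Likelihoods f(2.8 | ·): I: 0.0482956; II: 0.0377467; III: 4.42717e-07.
Posterior ∝ prior × likelihood. Numerator for II: 0.333333·0.0377467 = 0.0125822.
Normalizing constant: 0.333333·0.0482956 + 0.333333·0.0377467 + 0.333333·4.42717e-07 = 0.0286809.
P(II | observation) = 0.0125822 / 0.0286809 = 0.438697.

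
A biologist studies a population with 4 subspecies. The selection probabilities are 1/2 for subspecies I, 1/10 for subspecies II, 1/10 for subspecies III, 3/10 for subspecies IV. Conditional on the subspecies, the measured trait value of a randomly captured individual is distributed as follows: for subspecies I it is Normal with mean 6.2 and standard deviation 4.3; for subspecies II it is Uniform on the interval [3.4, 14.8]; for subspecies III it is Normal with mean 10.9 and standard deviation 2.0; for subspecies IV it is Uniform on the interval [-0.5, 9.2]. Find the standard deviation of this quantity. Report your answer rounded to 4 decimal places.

Per component, I: μ=6.2, E[X²]=56.93; II: μ=9.1, E[X²]=93.64; III: μ=10.9, E[X²]=122.81; IV: μ=4.35, E[X²]=26.7633.
E[X] = 0.5·6.2 + 0.1·9.1 + 0.1·10.9 + 0.3·4.35 = 6.405.
E[X²] = 0.5·56.93 + 0.1·93.64 + 0.1·122.81 + 0.3·26.7633 = 58.139.
Var(X) = E[X²] − (E[X])² = 58.139 − 41.024 = 17.115.
SD(X) = √17.115 = 4.13702.

4.1370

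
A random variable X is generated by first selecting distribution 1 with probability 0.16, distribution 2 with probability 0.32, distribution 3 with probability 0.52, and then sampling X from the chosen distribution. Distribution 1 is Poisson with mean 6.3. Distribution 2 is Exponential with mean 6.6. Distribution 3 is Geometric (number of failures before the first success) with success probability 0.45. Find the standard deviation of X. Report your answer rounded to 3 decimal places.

4.829

Per component, 1: μ=6.3, E[X²]=45.99; 2: μ=6.6, E[X²]=87.12; 3: μ=1.22222, E[X²]=4.20988.
E[X] = 0.16·6.3 + 0.32·6.6 + 0.52·1.22222 = 3.75556.
E[X²] = 0.16·45.99 + 0.32·87.12 + 0.52·4.20988 = 37.4259.
Var(X) = E[X²] − (E[X])² = 37.4259 − 14.1042 = 23.3217.
SD(X) = √23.3217 = 4.82926.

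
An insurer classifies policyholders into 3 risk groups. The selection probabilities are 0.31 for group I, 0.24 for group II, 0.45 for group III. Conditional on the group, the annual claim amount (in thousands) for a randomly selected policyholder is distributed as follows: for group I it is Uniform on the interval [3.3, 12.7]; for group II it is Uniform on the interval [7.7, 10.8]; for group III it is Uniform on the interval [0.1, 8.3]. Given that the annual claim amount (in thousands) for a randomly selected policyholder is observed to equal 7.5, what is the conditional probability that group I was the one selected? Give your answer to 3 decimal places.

0.375

Likelihoods f(7.5 | ·): I: 0.106383; II: 0; III: 0.121951.
Posterior ∝ prior × likelihood. Numerator for I: 0.31·0.106383 = 0.0329787.
Normalizing constant: 0.31·0.106383 + 0.24·0 + 0.45·0.121951 = 0.0878568.
P(I | observation) = 0.0329787 / 0.0878568 = 0.375369.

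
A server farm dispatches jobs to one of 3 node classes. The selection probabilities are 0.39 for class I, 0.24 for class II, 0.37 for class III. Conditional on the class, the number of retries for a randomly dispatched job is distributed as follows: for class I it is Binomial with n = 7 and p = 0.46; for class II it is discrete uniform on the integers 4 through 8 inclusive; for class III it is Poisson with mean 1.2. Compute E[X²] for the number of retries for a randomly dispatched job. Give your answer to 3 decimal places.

14.819

For each component E[X²] = Var + (mean)², giving I: 12.1072; II: 38; III: 2.64.
Overall E[X²] = 0.39·12.1072 + 0.24·38 + 0.37·2.64 = 14.8186.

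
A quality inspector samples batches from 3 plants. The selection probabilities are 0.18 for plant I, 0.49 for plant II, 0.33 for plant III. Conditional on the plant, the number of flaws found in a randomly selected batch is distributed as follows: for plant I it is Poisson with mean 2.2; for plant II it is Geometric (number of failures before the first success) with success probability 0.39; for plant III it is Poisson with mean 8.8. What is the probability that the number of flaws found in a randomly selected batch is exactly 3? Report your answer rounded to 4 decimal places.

0.0844

Conditional on each plant, P(X = 3): I: 0.196639; II: 0.0885226; III: 0.0171201.
By total probability, P(X = 3) = 0.18·0.196639 + 0.49·0.0885226 + 0.33·0.0171201 = 0.0844207.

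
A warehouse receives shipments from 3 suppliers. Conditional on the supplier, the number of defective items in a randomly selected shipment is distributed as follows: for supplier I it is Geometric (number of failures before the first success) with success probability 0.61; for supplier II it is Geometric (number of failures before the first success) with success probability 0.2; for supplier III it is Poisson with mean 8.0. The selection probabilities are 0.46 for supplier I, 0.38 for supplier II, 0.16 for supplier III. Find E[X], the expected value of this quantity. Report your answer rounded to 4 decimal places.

3.0941

Component means — I: 0.639344; II: 4; III: 8.
E[X] = 0.46·0.639344 + 0.38·4 + 0.16·8 = 3.0941.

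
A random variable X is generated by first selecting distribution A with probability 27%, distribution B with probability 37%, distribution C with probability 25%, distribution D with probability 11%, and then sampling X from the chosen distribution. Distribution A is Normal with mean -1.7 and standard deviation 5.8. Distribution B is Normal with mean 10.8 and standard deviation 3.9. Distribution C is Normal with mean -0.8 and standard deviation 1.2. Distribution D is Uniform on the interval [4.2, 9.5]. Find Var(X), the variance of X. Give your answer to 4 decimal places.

47.8544

Per component, A: μ=-1.7, E[X²]=36.53; B: μ=10.8, E[X²]=131.85; C: μ=-0.8, E[X²]=2.08; D: μ=6.85, E[X²]=49.2633.
E[X] = 0.27·-1.7 + 0.37·10.8 + 0.25·-0.8 + 0.11·6.85 = 4.0905.
E[X²] = 0.27·36.53 + 0.37·131.85 + 0.25·2.08 + 0.11·49.2633 = 64.5866.
Var(X) = E[X²] − (E[X])² = 64.5866 − 16.7322 = 47.8544.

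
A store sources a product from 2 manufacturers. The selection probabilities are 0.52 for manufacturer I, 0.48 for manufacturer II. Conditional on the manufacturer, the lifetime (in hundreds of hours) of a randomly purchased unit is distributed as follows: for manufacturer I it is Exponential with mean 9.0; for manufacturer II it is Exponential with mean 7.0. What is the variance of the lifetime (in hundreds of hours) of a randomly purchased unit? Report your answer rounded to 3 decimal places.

66.638

Per component, I: μ=9, E[X²]=162; II: μ=7, E[X²]=98.
E[X] = 0.52·9 + 0.48·7 = 8.04.
E[X²] = 0.52·162 + 0.48·98 = 131.28.
Var(X) = E[X²] − (E[X])² = 131.28 − 64.6416 = 66.6384.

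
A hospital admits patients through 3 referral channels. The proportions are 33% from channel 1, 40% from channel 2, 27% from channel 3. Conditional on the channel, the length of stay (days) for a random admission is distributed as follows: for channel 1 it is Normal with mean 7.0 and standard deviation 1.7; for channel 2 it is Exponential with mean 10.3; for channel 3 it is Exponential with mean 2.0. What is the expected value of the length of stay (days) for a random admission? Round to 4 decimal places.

Component means — 1: 7; 2: 10.3; 3: 2.
E[X] = 0.33·7 + 0.4·10.3 + 0.27·2 = 6.97.

6.9700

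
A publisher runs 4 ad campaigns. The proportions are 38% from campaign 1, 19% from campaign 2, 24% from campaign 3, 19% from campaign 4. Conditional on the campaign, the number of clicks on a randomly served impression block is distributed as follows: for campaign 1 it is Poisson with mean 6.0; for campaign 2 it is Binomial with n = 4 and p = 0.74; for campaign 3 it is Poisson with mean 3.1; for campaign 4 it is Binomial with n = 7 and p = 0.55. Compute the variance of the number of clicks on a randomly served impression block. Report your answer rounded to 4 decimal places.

Per component, 1: μ=6, E[X²]=42; 2: μ=2.96, E[X²]=9.5312; 3: μ=3.1, E[X²]=12.71; 4: μ=3.85, E[X²]=16.555.
E[X] = 0.38·6 + 0.19·2.96 + 0.24·3.1 + 0.19·3.85 = 4.3179.
E[X²] = 0.38·42 + 0.19·9.5312 + 0.24·12.71 + 0.19·16.555 = 23.9668.
Var(X) = E[X²] − (E[X])² = 23.9668 − 18.6443 = 5.32252.

5.3225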